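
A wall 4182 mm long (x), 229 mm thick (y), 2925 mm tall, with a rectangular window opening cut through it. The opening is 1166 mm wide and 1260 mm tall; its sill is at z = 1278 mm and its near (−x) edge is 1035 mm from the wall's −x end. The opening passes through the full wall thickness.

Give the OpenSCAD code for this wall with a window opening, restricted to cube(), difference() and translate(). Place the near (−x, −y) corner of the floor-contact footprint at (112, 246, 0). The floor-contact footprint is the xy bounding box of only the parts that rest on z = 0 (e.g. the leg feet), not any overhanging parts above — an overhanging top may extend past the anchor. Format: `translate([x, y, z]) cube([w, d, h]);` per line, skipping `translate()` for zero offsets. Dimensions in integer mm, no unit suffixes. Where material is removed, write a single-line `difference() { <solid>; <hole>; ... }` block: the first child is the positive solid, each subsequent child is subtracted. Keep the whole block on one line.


difference() { translate([112, 246, 0]) cube([4182, 229, 2925]); translate([1147, 246, 1278]) cube([1166, 229, 1260]); }


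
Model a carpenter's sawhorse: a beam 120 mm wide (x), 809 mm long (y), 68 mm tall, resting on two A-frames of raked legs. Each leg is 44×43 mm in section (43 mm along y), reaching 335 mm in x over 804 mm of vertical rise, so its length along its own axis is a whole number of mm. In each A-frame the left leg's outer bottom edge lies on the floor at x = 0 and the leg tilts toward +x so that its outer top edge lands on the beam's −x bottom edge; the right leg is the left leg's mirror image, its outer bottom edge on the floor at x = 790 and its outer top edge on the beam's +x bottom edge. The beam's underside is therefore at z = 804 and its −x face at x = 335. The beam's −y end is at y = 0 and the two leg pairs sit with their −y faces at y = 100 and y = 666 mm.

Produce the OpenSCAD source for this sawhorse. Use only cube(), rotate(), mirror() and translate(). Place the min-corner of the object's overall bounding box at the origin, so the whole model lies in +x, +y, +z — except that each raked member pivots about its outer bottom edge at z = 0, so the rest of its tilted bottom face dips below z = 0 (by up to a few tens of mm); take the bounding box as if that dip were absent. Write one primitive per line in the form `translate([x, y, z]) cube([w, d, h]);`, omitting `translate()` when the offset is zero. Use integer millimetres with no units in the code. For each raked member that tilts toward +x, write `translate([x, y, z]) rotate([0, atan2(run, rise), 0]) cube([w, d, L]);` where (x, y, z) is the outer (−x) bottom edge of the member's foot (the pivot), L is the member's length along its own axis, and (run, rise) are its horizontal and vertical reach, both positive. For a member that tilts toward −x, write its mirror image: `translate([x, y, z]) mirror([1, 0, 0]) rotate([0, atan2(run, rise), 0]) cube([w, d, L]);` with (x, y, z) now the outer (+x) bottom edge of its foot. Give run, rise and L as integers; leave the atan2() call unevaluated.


translate([335, 0, 804]) cube([120, 809, 68]);
translate([0, 100, 0]) rotate([0, atan2(335, 804), 0]) cube([44, 43, 871]);
translate([790, 100, 0]) mirror([1, 0, 0]) rotate([0, atan2(335, 804), 0]) cube([44, 43, 871]);
translate([0, 666, 0]) rotate([0, atan2(335, 804), 0]) cube([44, 43, 871]);
translate([790, 666, 0]) mirror([1, 0, 0]) rotate([0, atan2(335, 804), 0]) cube([44, 43, 871]);


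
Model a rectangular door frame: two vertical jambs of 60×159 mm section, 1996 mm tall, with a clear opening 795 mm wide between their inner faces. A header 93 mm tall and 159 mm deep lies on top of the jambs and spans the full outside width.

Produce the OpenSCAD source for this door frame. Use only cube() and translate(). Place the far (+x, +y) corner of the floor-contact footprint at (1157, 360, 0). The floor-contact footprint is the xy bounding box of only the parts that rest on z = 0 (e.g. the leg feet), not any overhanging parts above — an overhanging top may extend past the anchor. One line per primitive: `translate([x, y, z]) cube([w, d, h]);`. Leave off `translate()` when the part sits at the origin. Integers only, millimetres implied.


translate([242, 201, 0]) cube([60, 159, 1996]);
translate([1097, 201, 0]) cube([60, 159, 1996]);
translate([242, 201, 1996]) cube([915, 159, 93]);


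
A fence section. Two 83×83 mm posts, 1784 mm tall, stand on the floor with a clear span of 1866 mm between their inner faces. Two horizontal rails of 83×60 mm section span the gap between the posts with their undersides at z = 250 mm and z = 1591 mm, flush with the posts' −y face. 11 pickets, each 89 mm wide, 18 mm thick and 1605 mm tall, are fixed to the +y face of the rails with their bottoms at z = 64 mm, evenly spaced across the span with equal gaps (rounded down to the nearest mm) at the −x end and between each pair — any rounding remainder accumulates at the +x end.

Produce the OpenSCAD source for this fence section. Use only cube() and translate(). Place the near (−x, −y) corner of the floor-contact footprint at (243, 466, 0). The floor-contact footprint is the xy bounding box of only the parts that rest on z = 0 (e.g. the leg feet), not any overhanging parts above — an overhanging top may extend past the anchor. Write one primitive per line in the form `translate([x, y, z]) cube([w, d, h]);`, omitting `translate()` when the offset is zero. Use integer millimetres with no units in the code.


translate([243, 466, 0]) cube([83, 83, 1784]);
translate([2192, 466, 0]) cube([83, 83, 1784]);
translate([326, 466, 250]) cube([1866, 83, 60]);
translate([326, 466, 1591]) cube([1866, 83, 60]);
translate([399, 549, 64]) cube([89, 18, 1605]);
translate([561, 549, 64]) cube([89, 18, 1605]);
translate([723, 549, 64]) cube([89, 18, 1605]);
translate([885, 549, 64]) cube([89, 18, 1605]);
translate([1047, 549, 64]) cube([89, 18, 1605]);
translate([1209, 549, 64]) cube([89, 18, 1605]);
translate([1371, 549, 64]) cube([89, 18, 1605]);
translate([1533, 549, 64]) cube([89, 18, 1605]);
translate([1695, 549, 64]) cube([89, 18, 1605]);
translate([1857, 549, 64]) cube([89, 18, 1605]);
translate([2019, 549, 64]) cube([89, 18, 1605]);


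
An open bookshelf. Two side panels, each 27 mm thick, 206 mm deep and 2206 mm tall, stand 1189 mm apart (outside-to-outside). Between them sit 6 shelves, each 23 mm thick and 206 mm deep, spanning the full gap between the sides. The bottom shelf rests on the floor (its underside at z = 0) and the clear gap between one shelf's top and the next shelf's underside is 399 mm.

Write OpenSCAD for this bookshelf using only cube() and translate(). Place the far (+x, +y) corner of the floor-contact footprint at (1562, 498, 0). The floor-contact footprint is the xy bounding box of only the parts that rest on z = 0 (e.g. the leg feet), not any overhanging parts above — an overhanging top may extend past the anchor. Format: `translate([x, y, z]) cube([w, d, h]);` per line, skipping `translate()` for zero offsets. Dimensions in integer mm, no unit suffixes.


translate([373, 292, 0]) cube([27, 206, 2206]);
translate([1535, 292, 0]) cube([27, 206, 2206]);
translate([400, 292, 0]) cube([1135, 206, 23]);
translate([400, 292, 422]) cube([1135, 206, 23]);
translate([400, 292, 844]) cube([1135, 206, 23]);
translate([400, 292, 1266]) cube([1135, 206, 23]);
translate([400, 292, 1688]) cube([1135, 206, 23]);
translate([400, 292, 2110]) cube([1135, 206, 23]);


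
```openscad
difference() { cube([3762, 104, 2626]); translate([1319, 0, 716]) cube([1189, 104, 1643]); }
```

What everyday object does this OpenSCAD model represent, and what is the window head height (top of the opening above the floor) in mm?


A wall with a window opening. The window head height is 2359 mm.

A wall with a rectangular opening subtracted — a window. Sill at z = 716, opening 1643 mm tall, so the head is at 716 + 1643 = 2359 mm.


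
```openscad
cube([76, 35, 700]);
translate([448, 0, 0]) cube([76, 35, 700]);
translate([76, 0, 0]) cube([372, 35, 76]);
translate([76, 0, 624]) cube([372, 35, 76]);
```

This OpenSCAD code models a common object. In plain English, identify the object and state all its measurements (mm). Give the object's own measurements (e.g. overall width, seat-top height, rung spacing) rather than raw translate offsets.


A rectangular picture frame lying in the x–z plane (depth along y). The opening is 372 mm wide (x) by 548 mm tall (z), surrounded by a border 76 mm wide on all four sides. The frame is 35 mm deep and is made of two full-height vertical stiles with two horizontal rails fitted between them.


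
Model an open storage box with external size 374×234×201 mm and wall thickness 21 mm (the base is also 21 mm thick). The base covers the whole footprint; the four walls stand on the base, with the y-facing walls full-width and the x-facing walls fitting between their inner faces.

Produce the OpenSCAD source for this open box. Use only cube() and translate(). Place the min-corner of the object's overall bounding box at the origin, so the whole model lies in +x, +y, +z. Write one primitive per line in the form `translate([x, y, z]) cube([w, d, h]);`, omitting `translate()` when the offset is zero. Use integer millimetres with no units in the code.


cube([374, 234, 21]);
translate([0, 0, 21]) cube([374, 21, 180]);
translate([0, 213, 21]) cube([374, 21, 180]);
translate([0, 21, 21]) cube([21, 192, 180]);
translate([353, 21, 21]) cube([21, 192, 180]);


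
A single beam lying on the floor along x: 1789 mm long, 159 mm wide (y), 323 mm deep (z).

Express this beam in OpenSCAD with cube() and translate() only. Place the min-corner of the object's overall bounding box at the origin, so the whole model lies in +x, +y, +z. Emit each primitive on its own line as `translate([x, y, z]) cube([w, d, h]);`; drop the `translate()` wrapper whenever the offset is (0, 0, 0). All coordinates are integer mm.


cube([1789, 159, 323]);


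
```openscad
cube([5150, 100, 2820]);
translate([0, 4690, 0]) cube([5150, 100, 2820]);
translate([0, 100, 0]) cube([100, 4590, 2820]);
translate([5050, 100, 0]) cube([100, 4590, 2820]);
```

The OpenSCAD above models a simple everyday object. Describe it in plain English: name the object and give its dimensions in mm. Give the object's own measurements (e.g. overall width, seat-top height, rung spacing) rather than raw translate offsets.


The wall frame of a small rectangular building: four walls, each 2820 mm tall and 100 mm thick, enclosing a footprint 5150 mm (x) by 4790 mm (y) outside-to-outside, with no floor or roof. The front and back walls (the −y and +y sides) span the full width; the two side walls fit between them.


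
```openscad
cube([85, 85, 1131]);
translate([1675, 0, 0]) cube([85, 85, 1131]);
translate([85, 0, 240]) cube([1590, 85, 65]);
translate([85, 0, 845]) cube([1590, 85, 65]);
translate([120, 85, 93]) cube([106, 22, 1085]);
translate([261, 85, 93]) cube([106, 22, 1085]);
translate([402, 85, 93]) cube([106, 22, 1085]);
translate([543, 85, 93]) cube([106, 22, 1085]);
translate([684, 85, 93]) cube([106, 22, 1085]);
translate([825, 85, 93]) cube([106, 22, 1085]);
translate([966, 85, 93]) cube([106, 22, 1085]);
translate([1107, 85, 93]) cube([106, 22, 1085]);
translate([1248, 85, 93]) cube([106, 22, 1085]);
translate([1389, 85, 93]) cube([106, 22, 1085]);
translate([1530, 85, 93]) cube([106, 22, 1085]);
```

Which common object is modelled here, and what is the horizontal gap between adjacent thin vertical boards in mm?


A fence section. The picket gap is 35 mm.

Two posts, two rails, 11 pickets — a fence section. Span 1590 mm holds 11 pickets of 106 mm with 12 equal gaps: ⌊(1590 − 11·106) / 12⌋ = 35 mm.


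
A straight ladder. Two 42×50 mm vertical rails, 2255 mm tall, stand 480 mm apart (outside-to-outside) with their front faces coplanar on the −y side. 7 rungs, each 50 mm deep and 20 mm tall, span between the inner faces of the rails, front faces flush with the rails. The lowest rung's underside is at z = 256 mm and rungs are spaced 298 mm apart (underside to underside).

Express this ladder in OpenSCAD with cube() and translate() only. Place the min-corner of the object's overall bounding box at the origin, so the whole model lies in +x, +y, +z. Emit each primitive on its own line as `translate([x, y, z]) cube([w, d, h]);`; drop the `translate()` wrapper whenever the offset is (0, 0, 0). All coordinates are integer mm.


cube([42, 50, 2255]);
translate([438, 0, 0]) cube([42, 50, 2255]);
translate([42, 0, 256]) cube([396, 50, 20]);
translate([42, 0, 554]) cube([396, 50, 20]);
translate([42, 0, 852]) cube([396, 50, 20]);
translate([42, 0, 1150]) cube([396, 50, 20]);
translate([42, 0, 1448]) cube([396, 50, 20]);
translate([42, 0, 1746]) cube([396, 50, 20]);
translate([42, 0, 2044]) cube([396, 50, 20]);


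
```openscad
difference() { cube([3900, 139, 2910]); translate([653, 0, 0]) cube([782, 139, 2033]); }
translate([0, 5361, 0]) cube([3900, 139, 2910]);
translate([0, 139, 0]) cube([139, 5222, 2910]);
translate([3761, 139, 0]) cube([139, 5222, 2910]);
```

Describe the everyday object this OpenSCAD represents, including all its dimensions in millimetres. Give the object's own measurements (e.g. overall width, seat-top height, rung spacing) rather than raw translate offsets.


A single room: four walls, each 2910 mm tall and 139 mm thick, enclosing an outside footprint 3900×5500 mm (x × y), no floor or roof. The front and back walls (−y and +y sides) run the full x-width; the side walls fit between their inner faces. A door opening 782 mm wide and 2033 mm tall is cut through the front wall from the floor up, its −x edge 653 mm from the wall's −x end.


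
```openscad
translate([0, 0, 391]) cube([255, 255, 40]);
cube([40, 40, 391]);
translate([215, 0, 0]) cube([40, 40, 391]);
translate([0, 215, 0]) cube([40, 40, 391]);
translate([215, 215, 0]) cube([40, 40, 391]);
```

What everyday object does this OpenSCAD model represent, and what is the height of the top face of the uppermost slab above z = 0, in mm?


A stool. The seat height is 431 mm.

A 255×255×40 slab at z = 391 on four corner posts — a stool. The seat top is 391 + 40 = 431 mm.


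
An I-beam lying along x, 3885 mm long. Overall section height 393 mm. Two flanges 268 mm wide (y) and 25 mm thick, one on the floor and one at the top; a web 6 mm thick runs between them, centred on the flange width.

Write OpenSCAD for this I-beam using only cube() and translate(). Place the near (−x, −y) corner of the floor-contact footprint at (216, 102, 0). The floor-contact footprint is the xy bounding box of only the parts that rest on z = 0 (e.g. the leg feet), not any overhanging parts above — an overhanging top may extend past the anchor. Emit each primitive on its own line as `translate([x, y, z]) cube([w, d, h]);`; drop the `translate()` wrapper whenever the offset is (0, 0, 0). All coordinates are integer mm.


translate([216, 102, 0]) cube([3885, 268, 25]);
translate([216, 233, 25]) cube([3885, 6, 343]);
translate([216, 102, 368]) cube([3885, 268, 25]);


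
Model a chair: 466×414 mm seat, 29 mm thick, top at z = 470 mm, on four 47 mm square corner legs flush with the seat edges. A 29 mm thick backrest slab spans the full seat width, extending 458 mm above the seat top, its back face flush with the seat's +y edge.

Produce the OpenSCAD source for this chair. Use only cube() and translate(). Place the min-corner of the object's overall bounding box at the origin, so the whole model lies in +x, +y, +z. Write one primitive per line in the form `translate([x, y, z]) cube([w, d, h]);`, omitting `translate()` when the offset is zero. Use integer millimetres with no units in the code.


// leg_h = 470 - 29 = 441
translate([0, 0, 441]) cube([466, 414, 29]);
cube([47, 47, 441]);
translate([419, 0, 0]) cube([47, 47, 441]);
translate([0, 367, 0]) cube([47, 47, 441]);
translate([419, 367, 0]) cube([47, 47, 441]);
translate([0, 385, 470]) cube([466, 29, 458]);


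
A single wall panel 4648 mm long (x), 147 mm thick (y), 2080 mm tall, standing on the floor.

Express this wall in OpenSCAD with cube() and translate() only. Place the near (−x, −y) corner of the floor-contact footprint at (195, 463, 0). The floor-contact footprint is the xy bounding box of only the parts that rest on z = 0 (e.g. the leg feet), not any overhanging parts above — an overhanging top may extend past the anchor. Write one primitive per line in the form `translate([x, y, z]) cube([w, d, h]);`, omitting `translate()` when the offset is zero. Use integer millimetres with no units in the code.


translate([195, 463, 0]) cube([4648, 147, 2080]);


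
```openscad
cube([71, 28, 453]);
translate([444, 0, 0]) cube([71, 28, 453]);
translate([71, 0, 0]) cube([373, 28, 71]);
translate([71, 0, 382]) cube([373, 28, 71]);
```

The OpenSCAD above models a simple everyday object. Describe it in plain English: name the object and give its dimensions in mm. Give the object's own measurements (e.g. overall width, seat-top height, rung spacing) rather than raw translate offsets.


A rectangular picture frame lying in the x–z plane (depth along y). The opening is 373 mm wide (x) by 311 mm tall (z), surrounded by a border 71 mm wide on all four sides. The frame is 28 mm deep and is made of two full-height vertical stiles with two horizontal rails fitted between them.


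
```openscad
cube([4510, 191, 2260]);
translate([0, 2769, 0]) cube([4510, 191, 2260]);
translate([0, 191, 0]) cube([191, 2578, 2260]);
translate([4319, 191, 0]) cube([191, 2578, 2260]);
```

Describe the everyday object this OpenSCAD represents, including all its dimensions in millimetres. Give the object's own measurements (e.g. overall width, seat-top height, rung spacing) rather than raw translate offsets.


The wall frame of a small rectangular building: four walls, each 2260 mm tall and 191 mm thick, enclosing a footprint 4510 mm (x) by 2960 mm (y) outside-to-outside, with no floor or roof. The front and back walls (the −y and +y sides) span the full width; the two side walls fit between them.


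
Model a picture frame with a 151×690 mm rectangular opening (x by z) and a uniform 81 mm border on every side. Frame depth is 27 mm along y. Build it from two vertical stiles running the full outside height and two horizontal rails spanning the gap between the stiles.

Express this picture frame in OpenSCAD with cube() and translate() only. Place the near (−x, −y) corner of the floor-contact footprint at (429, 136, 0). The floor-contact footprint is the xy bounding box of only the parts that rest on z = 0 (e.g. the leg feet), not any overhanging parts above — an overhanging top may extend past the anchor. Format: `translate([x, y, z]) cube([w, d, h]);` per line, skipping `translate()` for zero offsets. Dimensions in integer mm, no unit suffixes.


translate([429, 136, 0]) cube([81, 27, 852]);
translate([661, 136, 0]) cube([81, 27, 852]);
translate([510, 136, 0]) cube([151, 27, 81]);
translate([510, 136, 771]) cube([151, 27, 81]);


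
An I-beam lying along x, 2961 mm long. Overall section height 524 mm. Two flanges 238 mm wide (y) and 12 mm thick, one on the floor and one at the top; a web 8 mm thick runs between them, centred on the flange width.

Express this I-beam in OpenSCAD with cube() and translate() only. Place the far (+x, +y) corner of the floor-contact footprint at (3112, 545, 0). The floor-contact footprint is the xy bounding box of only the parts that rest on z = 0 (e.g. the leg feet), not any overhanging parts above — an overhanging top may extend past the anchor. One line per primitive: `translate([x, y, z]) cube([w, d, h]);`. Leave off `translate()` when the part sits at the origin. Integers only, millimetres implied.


translate([151, 307, 0]) cube([2961, 238, 12]);
translate([151, 422, 12]) cube([2961, 8, 500]);
translate([151, 307, 512]) cube([2961, 238, 12]);


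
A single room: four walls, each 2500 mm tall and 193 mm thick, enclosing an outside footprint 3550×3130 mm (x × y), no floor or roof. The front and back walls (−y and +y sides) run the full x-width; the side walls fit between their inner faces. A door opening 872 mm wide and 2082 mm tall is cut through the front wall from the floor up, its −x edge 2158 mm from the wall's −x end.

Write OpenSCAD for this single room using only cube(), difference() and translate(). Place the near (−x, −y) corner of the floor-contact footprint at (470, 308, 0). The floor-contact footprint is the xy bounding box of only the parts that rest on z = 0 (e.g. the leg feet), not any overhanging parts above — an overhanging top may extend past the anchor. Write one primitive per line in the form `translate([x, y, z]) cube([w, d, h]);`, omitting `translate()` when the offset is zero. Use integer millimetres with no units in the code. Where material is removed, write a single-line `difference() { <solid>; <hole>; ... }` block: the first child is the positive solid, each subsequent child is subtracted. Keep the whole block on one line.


difference() { translate([470, 308, 0]) cube([3550, 193, 2500]); translate([2628, 308, 0]) cube([872, 193, 2082]); }
translate([470, 3245, 0]) cube([3550, 193, 2500]);
translate([470, 501, 0]) cube([193, 2744, 2500]);
translate([3827, 501, 0]) cube([193, 2744, 2500]);


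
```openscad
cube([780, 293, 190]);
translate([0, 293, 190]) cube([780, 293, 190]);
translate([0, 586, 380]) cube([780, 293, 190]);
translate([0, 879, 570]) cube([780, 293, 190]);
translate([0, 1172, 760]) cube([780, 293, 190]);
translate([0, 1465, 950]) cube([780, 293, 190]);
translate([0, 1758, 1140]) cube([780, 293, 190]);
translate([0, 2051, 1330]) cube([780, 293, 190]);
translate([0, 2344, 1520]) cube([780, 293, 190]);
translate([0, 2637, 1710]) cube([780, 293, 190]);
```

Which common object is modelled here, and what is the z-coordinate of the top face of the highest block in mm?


A staircase. The total rise is 1900 mm.

10 identical blocks, each offset up and back from the previous — a staircase. Each step is 190 mm tall and there are 10 of them, so the total rise is 10 × 190 = 1900 mm.


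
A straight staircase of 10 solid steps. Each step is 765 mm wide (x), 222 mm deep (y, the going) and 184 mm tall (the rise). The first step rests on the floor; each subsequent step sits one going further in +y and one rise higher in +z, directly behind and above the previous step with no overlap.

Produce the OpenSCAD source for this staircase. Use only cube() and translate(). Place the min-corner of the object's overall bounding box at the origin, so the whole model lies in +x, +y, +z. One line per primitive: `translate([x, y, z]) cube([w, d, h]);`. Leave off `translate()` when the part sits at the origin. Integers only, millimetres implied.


cube([765, 222, 184]);
translate([0, 222, 184]) cube([765, 222, 184]);
translate([0, 444, 368]) cube([765, 222, 184]);
translate([0, 666, 552]) cube([765, 222, 184]);
translate([0, 888, 736]) cube([765, 222, 184]);
translate([0, 1110, 920]) cube([765, 222, 184]);
translate([0, 1332, 1104]) cube([765, 222, 184]);
translate([0, 1554, 1288]) cube([765, 222, 184]);
translate([0, 1776, 1472]) cube([765, 222, 184]);
translate([0, 1998, 1656]) cube([765, 222, 184]);


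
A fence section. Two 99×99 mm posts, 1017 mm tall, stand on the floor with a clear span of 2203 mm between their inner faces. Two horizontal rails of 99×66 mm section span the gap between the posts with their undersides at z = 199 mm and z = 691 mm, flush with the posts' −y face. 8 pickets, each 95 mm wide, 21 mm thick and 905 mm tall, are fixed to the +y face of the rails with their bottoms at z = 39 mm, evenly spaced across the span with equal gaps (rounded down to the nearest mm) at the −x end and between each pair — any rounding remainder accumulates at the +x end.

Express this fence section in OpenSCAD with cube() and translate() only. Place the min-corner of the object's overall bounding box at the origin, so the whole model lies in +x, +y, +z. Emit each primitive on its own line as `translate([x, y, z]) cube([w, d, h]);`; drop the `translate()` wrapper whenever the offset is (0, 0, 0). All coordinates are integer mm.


cube([99, 99, 1017]);
translate([2302, 0, 0]) cube([99, 99, 1017]);
translate([99, 0, 199]) cube([2203, 99, 66]);
translate([99, 0, 691]) cube([2203, 99, 66]);
translate([259, 99, 39]) cube([95, 21, 905]);
translate([514, 99, 39]) cube([95, 21, 905]);
translate([769, 99, 39]) cube([95, 21, 905]);
translate([1024, 99, 39]) cube([95, 21, 905]);
translate([1279, 99, 39]) cube([95, 21, 905]);
translate([1534, 99, 39]) cube([95, 21, 905]);
translate([1789, 99, 39]) cube([95, 21, 905]);
translate([2044, 99, 39]) cube([95, 21, 905]);


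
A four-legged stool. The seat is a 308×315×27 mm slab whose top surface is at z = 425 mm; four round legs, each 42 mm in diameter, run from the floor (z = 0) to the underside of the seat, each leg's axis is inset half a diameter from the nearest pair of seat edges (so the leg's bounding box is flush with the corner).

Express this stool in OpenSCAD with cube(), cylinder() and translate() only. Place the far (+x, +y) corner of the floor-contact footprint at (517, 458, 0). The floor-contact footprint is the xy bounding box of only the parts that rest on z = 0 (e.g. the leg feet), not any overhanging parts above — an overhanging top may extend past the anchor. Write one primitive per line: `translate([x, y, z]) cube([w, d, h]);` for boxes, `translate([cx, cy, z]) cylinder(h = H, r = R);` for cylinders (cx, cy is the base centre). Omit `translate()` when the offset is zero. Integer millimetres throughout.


translate([209, 143, 398]) cube([308, 315, 27]);
translate([230, 164, 0]) cylinder(h = 398, r = 21);
translate([496, 164, 0]) cylinder(h = 398, r = 21);
translate([230, 437, 0]) cylinder(h = 398, r = 21);
translate([496, 437, 0]) cylinder(h = 398, r = 21);


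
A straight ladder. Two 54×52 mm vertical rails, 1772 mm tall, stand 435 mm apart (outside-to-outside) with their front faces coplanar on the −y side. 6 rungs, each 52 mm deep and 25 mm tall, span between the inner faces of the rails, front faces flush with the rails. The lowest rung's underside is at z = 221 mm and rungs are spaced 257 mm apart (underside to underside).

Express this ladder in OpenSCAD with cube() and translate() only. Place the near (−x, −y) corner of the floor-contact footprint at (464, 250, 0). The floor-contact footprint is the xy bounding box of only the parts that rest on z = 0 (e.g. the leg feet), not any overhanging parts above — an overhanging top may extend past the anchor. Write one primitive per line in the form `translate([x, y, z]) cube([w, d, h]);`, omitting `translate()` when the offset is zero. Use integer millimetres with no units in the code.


// rung span = 435 - 2*54 = 327
// rung[k] z = 221 + k*257
translate([464, 250, 0]) cube([54, 52, 1772]);
translate([845, 250, 0]) cube([54, 52, 1772]);
translate([518, 250, 221]) cube([327, 52, 25]);
translate([518, 250, 478]) cube([327, 52, 25]);
translate([518, 250, 735]) cube([327, 52, 25]);
translate([518, 250, 992]) cube([327, 52, 25]);
translate([518, 250, 1249]) cube([327, 52, 25]);
translate([518, 250, 1506]) cube([327, 52, 25]);


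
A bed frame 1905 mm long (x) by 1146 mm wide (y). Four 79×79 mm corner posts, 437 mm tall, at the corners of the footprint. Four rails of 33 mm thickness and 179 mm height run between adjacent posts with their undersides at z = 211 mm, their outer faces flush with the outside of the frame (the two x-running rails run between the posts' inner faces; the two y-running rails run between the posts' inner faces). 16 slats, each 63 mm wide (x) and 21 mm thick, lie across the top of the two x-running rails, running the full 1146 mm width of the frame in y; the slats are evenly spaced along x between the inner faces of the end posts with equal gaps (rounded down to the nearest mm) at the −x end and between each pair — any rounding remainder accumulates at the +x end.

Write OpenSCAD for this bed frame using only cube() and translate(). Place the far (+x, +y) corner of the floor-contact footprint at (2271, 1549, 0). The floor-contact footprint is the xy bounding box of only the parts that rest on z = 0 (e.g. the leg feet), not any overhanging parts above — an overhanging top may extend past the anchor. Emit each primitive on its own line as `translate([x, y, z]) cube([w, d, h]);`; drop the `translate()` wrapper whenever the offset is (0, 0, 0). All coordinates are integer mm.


// slat z = rail_z + rail_h = 211 + 179 = 390
// slat gap = ⌊(1747 − 16·63) / 17⌋ = 43
translate([366, 403, 0]) cube([79, 79, 437]);
translate([366, 1470, 0]) cube([79, 79, 437]);
translate([2192, 403, 0]) cube([79, 79, 437]);
translate([2192, 1470, 0]) cube([79, 79, 437]);
translate([445, 403, 211]) cube([1747, 33, 179]);
translate([445, 1516, 211]) cube([1747, 33, 179]);
translate([366, 482, 211]) cube([33, 988, 179]);
translate([2238, 482, 211]) cube([33, 988, 179]);
translate([488, 403, 390]) cube([63, 1146, 21]);
translate([594, 403, 390]) cube([63, 1146, 21]);
translate([700, 403, 390]) cube([63, 1146, 21]);
translate([806, 403, 390]) cube([63, 1146, 21]);
translate([912, 403, 390]) cube([63, 1146, 21]);
translate([1018, 403, 390]) cube([63, 1146, 21]);
translate([1124, 403, 390]) cube([63, 1146, 21]);
translate([1230, 403, 390]) cube([63, 1146, 21]);
translate([1336, 403, 390]) cube([63, 1146, 21]);
translate([1442, 403, 390]) cube([63, 1146, 21]);
translate([1548, 403, 390]) cube([63, 1146, 21]);
translate([1654, 403, 390]) cube([63, 1146, 21]);
translate([1760, 403, 390]) cube([63, 1146, 21]);
translate([1866, 403, 390]) cube([63, 1146, 21]);
translate([1972, 403, 390]) cube([63, 1146, 21]);
translate([2078, 403, 390]) cube([63, 1146, 21]);


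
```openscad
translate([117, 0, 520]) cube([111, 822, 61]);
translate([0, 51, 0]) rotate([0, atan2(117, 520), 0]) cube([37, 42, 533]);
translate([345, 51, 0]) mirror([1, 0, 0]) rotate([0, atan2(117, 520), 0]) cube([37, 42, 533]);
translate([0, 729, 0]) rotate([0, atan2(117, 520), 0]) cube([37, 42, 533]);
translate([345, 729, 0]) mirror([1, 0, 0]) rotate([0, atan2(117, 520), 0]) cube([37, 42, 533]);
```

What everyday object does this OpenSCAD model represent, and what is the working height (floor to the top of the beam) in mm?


A sawhorse. The overall height is 581 mm.

A beam across two mirrored pairs of raked legs — a sawhorse. The beam's underside is at z = 520 (matching the legs' vertical rise in atan2(117, 520)) and the beam is 61 mm tall, so its top is at 520 + 61 = 581 mm. The raked legs top out at the beam's underside, so that is the highest point.


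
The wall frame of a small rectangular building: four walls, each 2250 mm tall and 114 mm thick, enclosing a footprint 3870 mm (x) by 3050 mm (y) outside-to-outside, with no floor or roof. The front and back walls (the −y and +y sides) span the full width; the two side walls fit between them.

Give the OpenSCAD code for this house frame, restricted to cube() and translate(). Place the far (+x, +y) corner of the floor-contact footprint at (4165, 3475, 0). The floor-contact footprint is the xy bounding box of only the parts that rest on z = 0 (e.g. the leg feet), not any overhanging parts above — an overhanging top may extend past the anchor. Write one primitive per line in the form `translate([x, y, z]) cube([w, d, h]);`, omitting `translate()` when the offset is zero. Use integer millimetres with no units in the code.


translate([295, 425, 0]) cube([3870, 114, 2250]);
translate([295, 3361, 0]) cube([3870, 114, 2250]);
translate([295, 539, 0]) cube([114, 2822, 2250]);
translate([4051, 539, 0]) cube([114, 2822, 2250]);


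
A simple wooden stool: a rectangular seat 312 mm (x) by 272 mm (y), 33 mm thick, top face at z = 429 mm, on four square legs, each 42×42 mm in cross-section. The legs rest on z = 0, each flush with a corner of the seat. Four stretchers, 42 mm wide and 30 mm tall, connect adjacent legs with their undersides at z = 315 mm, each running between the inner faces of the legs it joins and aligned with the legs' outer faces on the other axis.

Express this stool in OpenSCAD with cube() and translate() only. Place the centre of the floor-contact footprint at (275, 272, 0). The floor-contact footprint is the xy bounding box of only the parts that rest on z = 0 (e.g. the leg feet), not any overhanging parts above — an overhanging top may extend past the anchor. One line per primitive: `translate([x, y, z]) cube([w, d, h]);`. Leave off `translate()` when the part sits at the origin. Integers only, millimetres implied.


// leg_h = 429 - 33 = 396
// stretcher span = 312 - 2*42 = 228
translate([119, 136, 396]) cube([312, 272, 33]);
translate([119, 136, 0]) cube([42, 42, 396]);
translate([389, 136, 0]) cube([42, 42, 396]);
translate([119, 366, 0]) cube([42, 42, 396]);
translate([389, 366, 0]) cube([42, 42, 396]);
translate([161, 136, 315]) cube([228, 42, 30]);
translate([161, 366, 315]) cube([228, 42, 30]);
translate([119, 178, 315]) cube([42, 188, 30]);
translate([389, 178, 315]) cube([42, 188, 30]);


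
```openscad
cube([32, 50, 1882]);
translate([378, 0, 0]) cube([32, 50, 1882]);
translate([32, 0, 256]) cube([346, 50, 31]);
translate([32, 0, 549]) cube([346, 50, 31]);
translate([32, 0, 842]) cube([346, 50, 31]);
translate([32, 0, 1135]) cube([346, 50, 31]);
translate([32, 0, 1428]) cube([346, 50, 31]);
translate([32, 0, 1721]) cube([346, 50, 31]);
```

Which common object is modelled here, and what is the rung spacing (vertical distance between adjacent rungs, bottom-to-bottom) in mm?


A ladder. The rung spacing is 293 mm.

Two tall 32×50 posts with 6 short bars between them — a ladder. Adjacent rungs sit at z = 256 and z = 549, so the spacing is 549 − 256 = 293 mm.


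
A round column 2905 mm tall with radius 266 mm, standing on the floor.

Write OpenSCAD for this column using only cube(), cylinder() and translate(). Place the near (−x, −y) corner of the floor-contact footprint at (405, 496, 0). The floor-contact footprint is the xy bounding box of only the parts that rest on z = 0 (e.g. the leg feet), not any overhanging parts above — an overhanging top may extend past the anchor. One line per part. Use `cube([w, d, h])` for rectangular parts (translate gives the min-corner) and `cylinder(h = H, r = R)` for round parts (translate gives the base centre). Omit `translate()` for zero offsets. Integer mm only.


translate([671, 762, 0]) cylinder(h = 2905, r = 266);


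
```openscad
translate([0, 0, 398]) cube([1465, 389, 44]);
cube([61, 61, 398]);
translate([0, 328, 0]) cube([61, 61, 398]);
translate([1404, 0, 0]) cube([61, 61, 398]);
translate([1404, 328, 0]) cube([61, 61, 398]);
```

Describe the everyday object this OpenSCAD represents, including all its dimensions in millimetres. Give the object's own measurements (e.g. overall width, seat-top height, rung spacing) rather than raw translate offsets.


A bench: a 1465×389 mm seat slab, 44 mm thick, top at z = 442 mm, on four 61×61 mm square legs flush with the seat corners and standing on z = 0.


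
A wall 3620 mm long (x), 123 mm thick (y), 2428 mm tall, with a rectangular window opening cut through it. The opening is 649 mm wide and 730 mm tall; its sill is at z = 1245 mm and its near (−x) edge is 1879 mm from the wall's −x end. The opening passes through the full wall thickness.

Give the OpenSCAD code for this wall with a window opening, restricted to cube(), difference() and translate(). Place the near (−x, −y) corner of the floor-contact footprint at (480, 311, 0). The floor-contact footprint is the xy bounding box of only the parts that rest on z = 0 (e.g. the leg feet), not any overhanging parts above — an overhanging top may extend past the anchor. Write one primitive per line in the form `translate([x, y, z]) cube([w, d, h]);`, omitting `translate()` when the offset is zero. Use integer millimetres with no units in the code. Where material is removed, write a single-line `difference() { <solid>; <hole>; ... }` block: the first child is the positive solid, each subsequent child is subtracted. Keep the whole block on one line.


difference() { translate([480, 311, 0]) cube([3620, 123, 2428]); translate([2359, 311, 1245]) cube([649, 123, 730]); }


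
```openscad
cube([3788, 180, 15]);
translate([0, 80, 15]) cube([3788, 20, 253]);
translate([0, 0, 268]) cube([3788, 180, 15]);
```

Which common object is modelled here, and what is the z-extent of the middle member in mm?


An I-beam. The web height is 253 mm.

Two wide flanges with a thin centred web — an I-beam. Overall 283 mm minus two 15 mm flanges gives a web of 283 − 2·15 = 253 mm.


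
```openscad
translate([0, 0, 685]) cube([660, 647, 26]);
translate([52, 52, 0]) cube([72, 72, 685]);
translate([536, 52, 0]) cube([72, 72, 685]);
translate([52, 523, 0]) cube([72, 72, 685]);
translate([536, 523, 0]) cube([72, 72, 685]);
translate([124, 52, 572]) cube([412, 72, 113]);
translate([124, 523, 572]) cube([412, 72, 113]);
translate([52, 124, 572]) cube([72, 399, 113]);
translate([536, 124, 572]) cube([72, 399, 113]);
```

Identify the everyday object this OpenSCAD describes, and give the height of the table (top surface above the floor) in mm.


A table. The table height is 711 mm.

A 660×647×26 slab sits at z = 685 on four 72 mm square posts — a table. The top surface is at 685 + 26 = 711 mm.


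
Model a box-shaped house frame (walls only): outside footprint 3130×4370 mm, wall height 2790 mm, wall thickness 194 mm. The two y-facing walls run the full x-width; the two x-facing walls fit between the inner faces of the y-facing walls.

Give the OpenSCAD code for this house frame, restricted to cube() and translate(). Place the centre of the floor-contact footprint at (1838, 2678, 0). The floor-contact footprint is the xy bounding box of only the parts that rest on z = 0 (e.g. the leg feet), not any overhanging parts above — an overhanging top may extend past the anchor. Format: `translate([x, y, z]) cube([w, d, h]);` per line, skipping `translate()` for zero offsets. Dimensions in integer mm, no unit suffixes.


translate([273, 493, 0]) cube([3130, 194, 2790]);
translate([273, 4669, 0]) cube([3130, 194, 2790]);
translate([273, 687, 0]) cube([194, 3982, 2790]);
translate([3209, 687, 0]) cube([194, 3982, 2790]);


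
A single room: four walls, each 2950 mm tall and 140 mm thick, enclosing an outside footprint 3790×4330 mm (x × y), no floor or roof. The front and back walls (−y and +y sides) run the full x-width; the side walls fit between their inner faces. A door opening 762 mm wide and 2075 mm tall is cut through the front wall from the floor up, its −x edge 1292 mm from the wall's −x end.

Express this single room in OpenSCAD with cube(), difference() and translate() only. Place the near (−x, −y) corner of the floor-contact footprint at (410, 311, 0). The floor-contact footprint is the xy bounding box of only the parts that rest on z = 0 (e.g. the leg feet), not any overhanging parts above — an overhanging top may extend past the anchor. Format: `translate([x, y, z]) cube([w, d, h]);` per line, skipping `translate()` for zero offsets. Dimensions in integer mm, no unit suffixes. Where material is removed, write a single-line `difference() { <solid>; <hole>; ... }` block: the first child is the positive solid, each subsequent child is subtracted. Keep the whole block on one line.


difference() { translate([410, 311, 0]) cube([3790, 140, 2950]); translate([1702, 311, 0]) cube([762, 140, 2075]); }
translate([410, 4501, 0]) cube([3790, 140, 2950]);
translate([410, 451, 0]) cube([140, 4050, 2950]);
translate([4060, 451, 0]) cube([140, 4050, 2950]);


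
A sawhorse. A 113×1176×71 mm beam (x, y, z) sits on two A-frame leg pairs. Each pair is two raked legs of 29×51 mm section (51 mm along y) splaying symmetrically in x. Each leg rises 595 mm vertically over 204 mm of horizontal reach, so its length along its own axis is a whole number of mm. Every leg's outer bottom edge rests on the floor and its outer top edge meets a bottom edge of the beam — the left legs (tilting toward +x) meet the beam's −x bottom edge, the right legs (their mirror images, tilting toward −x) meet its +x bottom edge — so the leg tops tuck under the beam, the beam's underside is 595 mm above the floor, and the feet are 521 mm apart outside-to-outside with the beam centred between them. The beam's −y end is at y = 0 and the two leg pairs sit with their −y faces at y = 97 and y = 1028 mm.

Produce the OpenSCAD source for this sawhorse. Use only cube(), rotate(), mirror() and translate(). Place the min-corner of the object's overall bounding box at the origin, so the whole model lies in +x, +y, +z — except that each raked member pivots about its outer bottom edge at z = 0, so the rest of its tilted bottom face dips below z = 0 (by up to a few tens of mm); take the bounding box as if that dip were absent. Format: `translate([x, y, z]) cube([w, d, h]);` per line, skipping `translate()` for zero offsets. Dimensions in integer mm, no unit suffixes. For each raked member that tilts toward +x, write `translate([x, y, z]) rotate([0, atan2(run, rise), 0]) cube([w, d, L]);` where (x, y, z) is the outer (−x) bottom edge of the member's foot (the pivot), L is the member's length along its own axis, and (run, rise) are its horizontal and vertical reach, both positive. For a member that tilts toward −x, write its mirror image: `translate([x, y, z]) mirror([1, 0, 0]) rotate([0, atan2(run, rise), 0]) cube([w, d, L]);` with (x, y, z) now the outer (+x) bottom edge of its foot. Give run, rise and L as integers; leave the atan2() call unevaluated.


translate([204, 0, 595]) cube([113, 1176, 71]);
translate([0, 97, 0]) rotate([0, atan2(204, 595), 0]) cube([29, 51, 629]);
translate([521, 97, 0]) mirror([1, 0, 0]) rotate([0, atan2(204, 595), 0]) cube([29, 51, 629]);
translate([0, 1028, 0]) rotate([0, atan2(204, 595), 0]) cube([29, 51, 629]);
translate([521, 1028, 0]) mirror([1, 0, 0]) rotate([0, atan2(204, 595), 0]) cube([29, 51, 629]);
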